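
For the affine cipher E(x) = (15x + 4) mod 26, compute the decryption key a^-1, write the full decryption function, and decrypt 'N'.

Step 1: Find a^-1, the modular inverse of 15 mod 26.
Step 2: We need 15 * a^-1 = 1 (mod 26).
Step 3: 15 * 7 = 105 = 4 * 26 + 1, so a^-1 = 7.
Step 4: D(y) = 7(y - 4) mod 26.
Step 5: Apply to 'N' (y = 13): D(13) = 7 * (13 - 4) mod 26 = 7 * 9 mod 26 = 11 -> 'L'.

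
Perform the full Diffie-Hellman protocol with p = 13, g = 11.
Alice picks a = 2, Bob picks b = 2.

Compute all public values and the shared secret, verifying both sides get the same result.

Step 1: A = g^a mod p = 11^2 mod 13 = 4.
Step 2: B = g^b mod p = 11^2 mod 13 = 4.
Step 3: Alice computes s = B^a mod p = 4^2 mod 13 = 3.
Step 4: Bob computes s = A^b mod p = 4^2 mod 13 = 3.
Both sides agree: shared secret = 3.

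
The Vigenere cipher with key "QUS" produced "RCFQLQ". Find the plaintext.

Step 1: Extend key: QUSQUS
Step 2: Decrypt each letter (c - k) mod 26:
  R(17) - Q(16) = (17-16) mod 26 = 1 = B
  C(2) - U(20) = (2-20) mod 26 = 8 = I
  F(5) - S(18) = (5-18) mod 26 = 13 = N
  Q(16) - Q(16) = (16-16) mod 26 = 0 = A
  L(11) - U(20) = (11-20) mod 26 = 17 = R
  Q(16) - S(18) = (16-18) mod 26 = 24 = Y
Plaintext: BINARY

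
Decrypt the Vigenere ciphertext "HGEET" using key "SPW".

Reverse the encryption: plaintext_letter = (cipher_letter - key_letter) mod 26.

Step 1: Extend key: SPWSP
Step 2: Decrypt each letter (c - k) mod 26:
  H(7) - S(18) = (7-18) mod 26 = 15 = P
  G(6) - P(15) = (6-15) mod 26 = 17 = R
  E(4) - W(22) = (4-22) mod 26 = 8 = I
  E(4) - S(18) = (4-18) mod 26 = 12 = M
  T(19) - P(15) = (19-15) mod 26 = 4 = E
Plaintext: PRIME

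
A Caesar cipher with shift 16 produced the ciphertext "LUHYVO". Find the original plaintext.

Step 1: Reverse the shift by subtracting 16 from each letter position.
  L (position 11) -> position (11-16) mod 26 = 21 -> V
  U (position 20) -> position (20-16) mod 26 = 4 -> E
  H (position 7) -> position (7-16) mod 26 = 17 -> R
  Y (position 24) -> position (24-16) mod 26 = 8 -> I
  V (position 21) -> position (21-16) mod 26 = 5 -> F
  O (position 14) -> position (14-16) mod 26 = 24 -> Y
Decrypted message: VERIFY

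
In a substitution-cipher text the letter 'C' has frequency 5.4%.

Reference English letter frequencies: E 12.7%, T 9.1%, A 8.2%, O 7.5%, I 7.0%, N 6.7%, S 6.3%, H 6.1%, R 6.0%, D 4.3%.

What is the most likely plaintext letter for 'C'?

Step 1: The observed frequency is 5.4%.
Step 2: Compare with English frequencies:
  E: 12.7% (difference: 7.3%)
  T: 9.1% (difference: 3.7%)
  A: 8.2% (difference: 2.8%)
  O: 7.5% (difference: 2.1%)
  I: 7.0% (difference: 1.6%)
  N: 6.7% (difference: 1.3%)
  S: 6.3% (difference: 0.9%)
  H: 6.1% (difference: 0.7%)
  R: 6.0% (difference: 0.6%) <-- closest
  D: 4.3% (difference: 1.1%)
Step 3: 'C' most likely represents 'R' (frequency 6.0%).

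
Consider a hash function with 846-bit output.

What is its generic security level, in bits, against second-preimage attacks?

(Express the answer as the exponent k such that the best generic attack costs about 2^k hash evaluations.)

Step 1: The hash has a 846-bit output.
Step 2: Second-preimage resistance means: given a specific input x, it should be infeasible to find a different y with h(y) = h(x).
With a 846-bit output, a generic search for a second preimage costs about 2^846 evaluations (each trial matches the fixed target with probability 2^-846).
Step 3: Security level = 846 bits.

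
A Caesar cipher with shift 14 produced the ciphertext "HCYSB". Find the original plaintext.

Step 1: Reverse the shift by subtracting 14 from each letter position.
  H (position 7) -> position (7-14) mod 26 = 19 -> T
  C (position 2) -> position (2-14) mod 26 = 14 -> O
  Y (position 24) -> position (24-14) mod 26 = 10 -> K
  S (position 18) -> position (18-14) mod 26 = 4 -> E
  B (position 1) -> position (1-14) mod 26 = 13 -> N
Decrypted message: TOKEN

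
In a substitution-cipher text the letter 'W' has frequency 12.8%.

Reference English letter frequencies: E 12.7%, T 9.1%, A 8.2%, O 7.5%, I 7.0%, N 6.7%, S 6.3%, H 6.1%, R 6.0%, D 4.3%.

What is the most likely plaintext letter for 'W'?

Step 1: The observed frequency is 12.8%.
Step 2: Compare with English frequencies:
  E: 12.7% (difference: 0.1%) <-- closest
  T: 9.1% (difference: 3.7%)
  A: 8.2% (difference: 4.6%)
  O: 7.5% (difference: 5.3%)
  I: 7.0% (difference: 5.8%)
  N: 6.7% (difference: 6.1%)
  S: 6.3% (difference: 6.5%)
  H: 6.1% (difference: 6.7%)
  R: 6.0% (difference: 6.8%)
  D: 4.3% (difference: 8.5%)
Step 3: 'W' most likely represents 'E' (frequency 12.7%).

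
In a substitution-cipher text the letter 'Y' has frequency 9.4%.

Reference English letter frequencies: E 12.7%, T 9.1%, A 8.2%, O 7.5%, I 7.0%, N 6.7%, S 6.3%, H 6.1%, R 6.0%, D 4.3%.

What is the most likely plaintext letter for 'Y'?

Step 1: The observed frequency is 9.4%.
Step 2: Compare with English frequencies:
  E: 12.7% (difference: 3.3%)
  T: 9.1% (difference: 0.3%) <-- closest
  A: 8.2% (difference: 1.2%)
  O: 7.5% (difference: 1.9%)
  I: 7.0% (difference: 2.4%)
  N: 6.7% (difference: 2.7%)
  S: 6.3% (difference: 3.1%)
  H: 6.1% (difference: 3.3%)
  R: 6.0% (difference: 3.4%)
  D: 4.3% (difference: 5.1%)
Step 3: 'Y' most likely represents 'T' (frequency 9.1%).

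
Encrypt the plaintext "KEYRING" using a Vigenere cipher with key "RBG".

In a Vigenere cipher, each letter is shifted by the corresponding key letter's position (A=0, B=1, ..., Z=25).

Step 1: Repeat key to match plaintext length:
  Plaintext: KEYRING
  Key:       RBGRBGR
Step 2: Encrypt each letter:
  K(10) + R(17) = (10+17) mod 26 = 1 = B
  E(4) + B(1) = (4+1) mod 26 = 5 = F
  Y(24) + G(6) = (24+6) mod 26 = 4 = E
  R(17) + R(17) = (17+17) mod 26 = 8 = I
  I(8) + B(1) = (8+1) mod 26 = 9 = J
  N(13) + G(6) = (13+6) mod 26 = 19 = T
  G(6) + R(17) = (6+17) mod 26 = 23 = X
Ciphertext: BFEIJTX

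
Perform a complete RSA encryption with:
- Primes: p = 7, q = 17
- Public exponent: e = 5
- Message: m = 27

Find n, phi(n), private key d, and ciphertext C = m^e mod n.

Step 1: n = 7 * 17 = 119.
Step 2: phi(n) = (7-1)(17-1) = 6 * 16 = 96.
Step 3: Find d = 5^(-1) mod 96 = 77.
  Verify: 5 * 77 = 385 = 1 (mod 96).
Step 4: C = 27^5 mod 119 = 6.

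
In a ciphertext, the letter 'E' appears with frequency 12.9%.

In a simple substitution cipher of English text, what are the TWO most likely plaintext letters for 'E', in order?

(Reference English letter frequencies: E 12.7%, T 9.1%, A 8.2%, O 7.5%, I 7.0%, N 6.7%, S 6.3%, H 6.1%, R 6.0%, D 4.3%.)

Step 1: Observed frequency of 'E' is 12.9%.
Step 2: Compute distances to each reference frequency and sort:
  E (12.7%): difference = 0.2% <-- BEST
  T (9.1%): difference = 3.8% <-- RUNNER-UP
  A (8.2%): difference = 4.7%
  O (7.5%): difference = 5.4%
  I (7.0%): difference = 5.9%
Step 3: Most likely is 'E' (12.7%, diff 0.2%); second most likely is 'T' (9.1%, diff 3.8%).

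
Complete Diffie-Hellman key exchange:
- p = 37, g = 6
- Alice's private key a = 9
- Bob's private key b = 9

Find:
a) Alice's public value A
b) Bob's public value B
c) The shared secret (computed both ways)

Step 1: A = g^a mod p = 6^9 mod 37 = 6.
Step 2: B = g^b mod p = 6^9 mod 37 = 6.
Step 3: Alice computes s = B^a mod p = 6^9 mod 37 = 6.
Step 4: Bob computes s = A^b mod p = 6^9 mod 37 = 6.
Both sides agree: shared secret = 6.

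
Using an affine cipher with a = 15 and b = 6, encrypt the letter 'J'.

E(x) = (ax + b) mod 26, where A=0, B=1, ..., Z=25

Step 1: Convert 'J' to number: x = 9.
Step 2: E(9) = (15 * 9 + 6) mod 26 = 141 mod 26 = 11.
Step 3: Convert 11 back to letter: L.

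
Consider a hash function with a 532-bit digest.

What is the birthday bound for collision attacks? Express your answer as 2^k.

Step 1: The birthday paradox gives collision probability ~50% after sqrt(2^n) = 2^(n/2) hashes.
Step 2: For 532-bit output: 2^(532/2) = 2^266.
Step 3: Approximately 2^266 hash computations needed.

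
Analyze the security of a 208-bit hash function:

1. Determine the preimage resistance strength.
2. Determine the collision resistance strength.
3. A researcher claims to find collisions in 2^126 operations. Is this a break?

Step 1: Preimage resistance requires brute-force of 2^208 operations.
Step 2: Collision resistance (birthday bound) = 2^(208/2) = 2^104.
Step 3: The claimed attack costs 2^126 operations.
Step 4: Since 2^126 >= 2^104, the claimed attack is no faster than the generic birthday attack, so this does not break collision resistance.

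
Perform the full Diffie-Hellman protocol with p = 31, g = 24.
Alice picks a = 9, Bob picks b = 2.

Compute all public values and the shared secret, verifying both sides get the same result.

Step 1: A = g^a mod p = 24^9 mod 31 = 23.
Step 2: B = g^b mod p = 24^2 mod 31 = 18.
Step 3: Alice computes s = B^a mod p = 18^9 mod 31 = 2.
Step 4: Bob computes s = A^b mod p = 23^2 mod 31 = 2.
Both sides agree: shared secret = 2.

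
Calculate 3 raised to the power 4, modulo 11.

Step 1: Compute 3^4 mod 11 step by step, reducing modulo 11 at each step.
  3^1 mod 11 = 3
  3^2 mod 11 = (3 * 3) mod 11 = 9
  3^3 mod 11 = (9 * 3) mod 11 = 5
  3^4 mod 11 = (5 * 3) mod 11 = 4
Step 2: Result = 4.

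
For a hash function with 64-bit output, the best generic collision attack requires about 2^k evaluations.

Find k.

Step 1: The hash has a 64-bit output.
Step 2: Collision resistance means it should be infeasible to find any x != y with h(x) = h(y).
By the birthday bound, a generic collision search succeeds after about sqrt(2^64) = 2^(64/2) = 2^32 evaluations.
Step 3: Security level = 32 bits.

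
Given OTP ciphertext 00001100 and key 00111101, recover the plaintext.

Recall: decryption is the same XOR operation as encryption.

Step 1: XOR ciphertext with key:
  Ciphertext: 00001100
  Key:        00111101
  XOR:        00110001
Step 2: Plaintext = 00110001 = 49 in decimal.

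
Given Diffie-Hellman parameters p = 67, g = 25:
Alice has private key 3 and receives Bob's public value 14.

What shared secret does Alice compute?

Step 1: s = B^a mod p = 14^3 mod 67.
  14^1 mod 67 = 14
  14^2 mod 67 = (14 * 14) mod 67 = 62
  14^3 mod 67 = (62 * 14) mod 67 = 64
Result: shared secret = 64.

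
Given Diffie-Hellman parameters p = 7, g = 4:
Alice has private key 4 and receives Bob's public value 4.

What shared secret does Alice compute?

Step 1: s = B^a mod p = 4^4 mod 7.
  4^1 mod 7 = 4
  4^2 mod 7 = (4 * 4) mod 7 = 2
  4^3 mod 7 = (2 * 4) mod 7 = 1
  4^4 mod 7 = (1 * 4) mod 7 = 4
Result: shared secret = 4.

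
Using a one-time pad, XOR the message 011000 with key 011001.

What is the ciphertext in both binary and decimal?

Step 1: Write out the XOR operation bit by bit:
  Message: 011000
  Key:     011001
  XOR:     000001
Step 2: Convert to decimal: 000001 = 1.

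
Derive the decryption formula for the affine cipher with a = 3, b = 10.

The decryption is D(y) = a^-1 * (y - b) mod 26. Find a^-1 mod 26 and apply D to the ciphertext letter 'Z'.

Step 1: Find a^-1, the modular inverse of 3 mod 26.
Step 2: We need 3 * a^-1 = 1 (mod 26).
Step 3: 3 * 9 = 27 = 1 * 26 + 1, so a^-1 = 9.
Step 4: D(y) = 9(y - 10) mod 26.
Step 5: Apply to 'Z' (y = 25): D(25) = 9 * (25 - 10) mod 26 = 9 * 15 mod 26 = 5 -> 'F'.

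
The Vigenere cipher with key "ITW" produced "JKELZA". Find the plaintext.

Step 1: Extend key: ITWITW
Step 2: Decrypt each letter (c - k) mod 26:
  J(9) - I(8) = (9-8) mod 26 = 1 = B
  K(10) - T(19) = (10-19) mod 26 = 17 = R
  E(4) - W(22) = (4-22) mod 26 = 8 = I
  L(11) - I(8) = (11-8) mod 26 = 3 = D
  Z(25) - T(19) = (25-19) mod 26 = 6 = G
  A(0) - W(22) = (0-22) mod 26 = 4 = E
Plaintext: BRIDGE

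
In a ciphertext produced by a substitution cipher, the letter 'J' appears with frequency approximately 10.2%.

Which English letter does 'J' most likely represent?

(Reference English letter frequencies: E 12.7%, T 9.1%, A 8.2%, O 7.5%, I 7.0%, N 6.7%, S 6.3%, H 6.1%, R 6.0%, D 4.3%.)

Step 1: The observed frequency is 10.2%.
Step 2: Compare with English frequencies:
  E: 12.7% (difference: 2.5%)
  T: 9.1% (difference: 1.1%) <-- closest
  A: 8.2% (difference: 2.0%)
  O: 7.5% (difference: 2.7%)
  I: 7.0% (difference: 3.2%)
  N: 6.7% (difference: 3.5%)
  S: 6.3% (difference: 3.9%)
  H: 6.1% (difference: 4.1%)
  R: 6.0% (difference: 4.2%)
  D: 4.3% (difference: 5.9%)
Step 3: 'J' most likely represents 'T' (frequency 9.1%).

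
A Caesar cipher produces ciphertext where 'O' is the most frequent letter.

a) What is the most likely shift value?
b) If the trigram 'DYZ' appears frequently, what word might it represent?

Step 1: In English, 'E' is the most frequent letter (12.7%).
Step 2: The most frequent ciphertext letter is 'O' (position 14).
Step 3: Shift = (14 - 4) mod 26 = 10.
Step 4: Decrypt 'DYZ' by shifting back 10:
  D -> T
  Y -> O
  Z -> P
Step 5: 'DYZ' decrypts to 'TOP'.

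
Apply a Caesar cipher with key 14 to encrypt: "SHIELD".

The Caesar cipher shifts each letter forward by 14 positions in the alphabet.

Step 1: For each letter, shift forward by 14 positions (mod 26).
  S (position 18) -> position (18+14) mod 26 = 6 -> G
  H (position 7) -> position (7+14) mod 26 = 21 -> V
  I (position 8) -> position (8+14) mod 26 = 22 -> W
  E (position 4) -> position (4+14) mod 26 = 18 -> S
  L (position 11) -> position (11+14) mod 26 = 25 -> Z
  D (position 3) -> position (3+14) mod 26 = 17 -> R
Result: GVWSZR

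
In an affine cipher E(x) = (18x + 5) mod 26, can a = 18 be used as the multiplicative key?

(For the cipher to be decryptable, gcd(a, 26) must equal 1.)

Step 1: Compute gcd(18, 26).
Step 2: gcd(18, 26) = 2.
Since gcd = 2 != 1, 18 shares a common factor with 26, so it cannot be used.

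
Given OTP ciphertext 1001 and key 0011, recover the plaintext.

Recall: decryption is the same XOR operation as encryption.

Step 1: XOR ciphertext with key:
  Ciphertext: 1001
  Key:        0011
  XOR:        1010
Step 2: Plaintext = 1010 = 10 in decimal.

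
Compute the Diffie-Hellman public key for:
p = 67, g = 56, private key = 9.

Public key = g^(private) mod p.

Step 1: A = g^a mod p = 56^9 mod 67.
  56^1 mod 67 = 56
  56^2 mod 67 = (56 * 56) mod 67 = 54
  56^3 mod 67 = (54 * 56) mod 67 = 9
  56^4 mod 67 = (9 * 56) mod 67 = 35
  56^5 mod 67 = (35 * 56) mod 67 = 17
  56^6 mod 67 = (17 * 56) mod 67 = 14
  56^7 mod 67 = (14 * 56) mod 67 = 47
  56^8 mod 67 = (47 * 56) mod 67 = 19
  56^9 mod 67 = (19 * 56) mod 67 = 59
Result: A = 59.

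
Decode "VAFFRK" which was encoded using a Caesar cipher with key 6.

Step 1: Reverse the shift by subtracting 6 from each letter position.
  V (position 21) -> position (21-6) mod 26 = 15 -> P
  A (position 0) -> position (0-6) mod 26 = 20 -> U
  F (position 5) -> position (5-6) mod 26 = 25 -> Z
  F (position 5) -> position (5-6) mod 26 = 25 -> Z
  R (position 17) -> position (17-6) mod 26 = 11 -> L
  K (position 10) -> position (10-6) mod 26 = 4 -> E
Decrypted message: PUZZLE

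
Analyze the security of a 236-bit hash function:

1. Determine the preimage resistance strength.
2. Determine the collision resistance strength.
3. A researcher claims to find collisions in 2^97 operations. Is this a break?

Step 1: Preimage resistance requires brute-force of 2^236 operations.
Step 2: Collision resistance (birthday bound) = 2^(236/2) = 2^118.
Step 3: The claimed attack costs 2^97 operations.
Step 4: Since 2^97 < 2^118, the claimed attack beats the generic birthday bound, so collision resistance is broken.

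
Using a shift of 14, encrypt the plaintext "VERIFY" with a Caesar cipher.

Step 1: For each letter, shift forward by 14 positions (mod 26).
  V (position 21) -> position (21+14) mod 26 = 9 -> J
  E (position 4) -> position (4+14) mod 26 = 18 -> S
  R (position 17) -> position (17+14) mod 26 = 5 -> F
  I (position 8) -> position (8+14) mod 26 = 22 -> W
  F (position 5) -> position (5+14) mod 26 = 19 -> T
  Y (position 24) -> position (24+14) mod 26 = 12 -> M
Result: JSFWTM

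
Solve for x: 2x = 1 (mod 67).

Step 1: We need x such that 2 * x = 1 (mod 67).
Step 2: Using the extended Euclidean algorithm or trial:
  2 * 34 = 68 = 1 * 67 + 1.
Step 3: Since 68 mod 67 = 1, the inverse is x = 34.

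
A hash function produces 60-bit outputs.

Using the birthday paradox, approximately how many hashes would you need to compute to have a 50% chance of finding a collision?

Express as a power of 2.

Step 1: The birthday paradox gives collision probability ~50% after sqrt(2^n) = 2^(n/2) hashes.
Step 2: For 60-bit output: 2^(60/2) = 2^30.
Step 3: Approximately 2^30 hash computations needed.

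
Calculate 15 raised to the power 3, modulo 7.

Step 1: Compute 15^3 mod 7 step by step, reducing modulo 7 at each step.
  15^1 mod 7 = 1
  15^2 mod 7 = (1 * 15) mod 7 = 1
  15^3 mod 7 = (1 * 15) mod 7 = 1
Step 2: Result = 1.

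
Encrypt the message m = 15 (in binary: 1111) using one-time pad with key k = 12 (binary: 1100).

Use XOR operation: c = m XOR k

Step 1: Write out the XOR operation bit by bit:
  Message: 1111
  Key:     1100
  XOR:     0011
Step 2: Convert to decimal: 0011 = 3.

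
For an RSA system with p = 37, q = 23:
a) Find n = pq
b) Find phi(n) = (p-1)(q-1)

Step 1: n = p * q = 37 * 23 = 851.
Step 2: phi(n) = (p-1)(q-1) = 36 * 22 = 792.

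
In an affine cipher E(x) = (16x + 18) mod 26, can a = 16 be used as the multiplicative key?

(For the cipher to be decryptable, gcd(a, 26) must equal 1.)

Step 1: Compute gcd(16, 26).
Step 2: gcd(16, 26) = 2.
Since gcd = 2 != 1, 16 shares a common factor with 26, so it cannot be used.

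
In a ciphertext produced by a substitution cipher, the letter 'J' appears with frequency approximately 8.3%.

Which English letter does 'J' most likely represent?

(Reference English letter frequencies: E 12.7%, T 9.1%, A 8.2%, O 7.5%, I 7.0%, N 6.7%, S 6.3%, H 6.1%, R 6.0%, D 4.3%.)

Step 1: The observed frequency is 8.3%.
Step 2: Compare with English frequencies:
  E: 12.7% (difference: 4.4%)
  T: 9.1% (difference: 0.8%)
  A: 8.2% (difference: 0.1%) <-- closest
  O: 7.5% (difference: 0.8%)
  I: 7.0% (difference: 1.3%)
  N: 6.7% (difference: 1.6%)
  S: 6.3% (difference: 2.0%)
  H: 6.1% (difference: 2.2%)
  R: 6.0% (difference: 2.3%)
  D: 4.3% (difference: 4.0%)
Step 3: 'J' most likely represents 'A' (frequency 8.2%).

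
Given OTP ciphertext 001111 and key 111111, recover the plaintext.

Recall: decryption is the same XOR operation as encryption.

Step 1: XOR ciphertext with key:
  Ciphertext: 001111
  Key:        111111
  XOR:        110000
Step 2: Plaintext = 110000 = 48 in decimal.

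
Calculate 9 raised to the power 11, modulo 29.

Step 1: Compute 9^11 mod 29 step by step, reducing modulo 29 at each step.
  9^1 mod 29 = 9
  9^2 mod 29 = (9 * 9) mod 29 = 23
  9^3 mod 29 = (23 * 9) mod 29 = 4
  9^4 mod 29 = (4 * 9) mod 29 = 7
  9^5 mod 29 = (7 * 9) mod 29 = 5
  9^6 mod 29 = (5 * 9) mod 29 = 16
  9^7 mod 29 = (16 * 9) mod 29 = 28
  9^8 mod 29 = (28 * 9) mod 29 = 20
  9^9 mod 29 = (20 * 9) mod 29 = 6
  9^10 mod 29 = (6 * 9) mod 29 = 25
  9^11 mod 29 = (25 * 9) mod 29 = 22
Step 2: Result = 22.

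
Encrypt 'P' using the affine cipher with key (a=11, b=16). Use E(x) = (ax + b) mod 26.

Step 1: Convert 'P' to number: x = 15.
Step 2: E(15) = (11 * 15 + 16) mod 26 = 181 mod 26 = 25.
Step 3: Convert 25 back to letter: Z.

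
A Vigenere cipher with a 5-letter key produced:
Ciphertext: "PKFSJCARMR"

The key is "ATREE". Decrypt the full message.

Step 1: Key 'ATREE' has length 5. Extended key: ATREEATREE
Step 2: Decrypt each position:
  P(15) - A(0) = 15 = P
  K(10) - T(19) = 17 = R
  F(5) - R(17) = 14 = O
  S(18) - E(4) = 14 = O
  J(9) - E(4) = 5 = F
  C(2) - A(0) = 2 = C
  A(0) - T(19) = 7 = H
  R(17) - R(17) = 0 = A
  M(12) - E(4) = 8 = I
  R(17) - E(4) = 13 = N
Plaintext: PROOFCHAIN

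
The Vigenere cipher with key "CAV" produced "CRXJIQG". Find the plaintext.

Step 1: Extend key: CAVCAVC
Step 2: Decrypt each letter (c - k) mod 26:
  C(2) - C(2) = (2-2) mod 26 = 0 = A
  R(17) - A(0) = (17-0) mod 26 = 17 = R
  X(23) - V(21) = (23-21) mod 26 = 2 = C
  J(9) - C(2) = (9-2) mod 26 = 7 = H
  I(8) - A(0) = (8-0) mod 26 = 8 = I
  Q(16) - V(21) = (16-21) mod 26 = 21 = V
  G(6) - C(2) = (6-2) mod 26 = 4 = E
Plaintext: ARCHIVE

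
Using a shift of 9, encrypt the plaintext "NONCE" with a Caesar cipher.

Step 1: For each letter, shift forward by 9 positions (mod 26).
  N (position 13) -> position (13+9) mod 26 = 22 -> W
  O (position 14) -> position (14+9) mod 26 = 23 -> X
  N (position 13) -> position (13+9) mod 26 = 22 -> W
  C (position 2) -> position (2+9) mod 26 = 11 -> L
  E (position 4) -> position (4+9) mod 26 = 13 -> N
Result: WXWLN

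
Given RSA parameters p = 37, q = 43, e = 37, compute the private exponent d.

Step 1: n = 37 * 43 = 1591.
Step 2: phi(n) = 36 * 42 = 1512.
Step 3: Find d such that 37 * d = 1 (mod 1512).
Step 4: d = 37^(-1) mod 1512 = 613.
Verification: 37 * 613 = 22681 = 15 * 1512 + 1.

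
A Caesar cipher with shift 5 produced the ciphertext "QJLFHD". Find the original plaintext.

Step 1: Reverse the shift by subtracting 5 from each letter position.
  Q (position 16) -> position (16-5) mod 26 = 11 -> L
  J (position 9) -> position (9-5) mod 26 = 4 -> E
  L (position 11) -> position (11-5) mod 26 = 6 -> G
  F (position 5) -> position (5-5) mod 26 = 0 -> A
  H (position 7) -> position (7-5) mod 26 = 2 -> C
  D (position 3) -> position (3-5) mod 26 = 24 -> Y
Decrypted message: LEGACY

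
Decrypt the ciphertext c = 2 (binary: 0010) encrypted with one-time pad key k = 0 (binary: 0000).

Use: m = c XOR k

Step 1: XOR ciphertext with key:
  Ciphertext: 0010
  Key:        0000
  XOR:        0010
Step 2: Plaintext = 0010 = 2 in decimal.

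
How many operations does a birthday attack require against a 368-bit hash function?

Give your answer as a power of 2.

Step 1: The birthday paradox gives collision probability ~50% after sqrt(2^n) = 2^(n/2) hashes.
Step 2: For 368-bit output: 2^(368/2) = 2^184.
Step 3: Approximately 2^184 hash computations needed.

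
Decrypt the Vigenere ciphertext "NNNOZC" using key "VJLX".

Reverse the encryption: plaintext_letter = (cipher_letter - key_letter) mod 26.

Step 1: Extend key: VJLXVJ
Step 2: Decrypt each letter (c - k) mod 26:
  N(13) - V(21) = (13-21) mod 26 = 18 = S
  N(13) - J(9) = (13-9) mod 26 = 4 = E
  N(13) - L(11) = (13-11) mod 26 = 2 = C
  O(14) - X(23) = (14-23) mod 26 = 17 = R
  Z(25) - V(21) = (25-21) mod 26 = 4 = E
  C(2) - J(9) = (2-9) mod 26 = 19 = T
Plaintext: SECRET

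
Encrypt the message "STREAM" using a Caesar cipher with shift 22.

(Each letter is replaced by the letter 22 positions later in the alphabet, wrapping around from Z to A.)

Step 1: For each letter, shift forward by 22 positions (mod 26).
  S (position 18) -> position (18+22) mod 26 = 14 -> O
  T (position 19) -> position (19+22) mod 26 = 15 -> P
  R (position 17) -> position (17+22) mod 26 = 13 -> N
  E (position 4) -> position (4+22) mod 26 = 0 -> A
  A (position 0) -> position (0+22) mod 26 = 22 -> W
  M (position 12) -> position (12+22) mod 26 = 8 -> I
Result: OPNAWI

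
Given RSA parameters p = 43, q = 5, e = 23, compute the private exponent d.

Step 1: n = 43 * 5 = 215.
Step 2: phi(n) = 42 * 4 = 168.
Step 3: Find d such that 23 * d = 1 (mod 168).
Step 4: d = 23^(-1) mod 168 = 95.
Verification: 23 * 95 = 2185 = 13 * 168 + 1.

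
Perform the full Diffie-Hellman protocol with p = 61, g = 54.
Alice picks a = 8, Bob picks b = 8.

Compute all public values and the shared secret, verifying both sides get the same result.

Step 1: A = g^a mod p = 54^8 mod 61 = 57.
Step 2: B = g^b mod p = 54^8 mod 61 = 57.
Step 3: Alice computes s = B^a mod p = 57^8 mod 61 = 22.
Step 4: Bob computes s = A^b mod p = 57^8 mod 61 = 22.
Both sides agree: shared secret = 22.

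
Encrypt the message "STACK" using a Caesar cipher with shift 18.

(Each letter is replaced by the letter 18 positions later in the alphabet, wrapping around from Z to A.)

Step 1: For each letter, shift forward by 18 positions (mod 26).
  S (position 18) -> position (18+18) mod 26 = 10 -> K
  T (position 19) -> position (19+18) mod 26 = 11 -> L
  A (position 0) -> position (0+18) mod 26 = 18 -> S
  C (position 2) -> position (2+18) mod 26 = 20 -> U
  K (position 10) -> position (10+18) mod 26 = 2 -> C
Result: KLSUC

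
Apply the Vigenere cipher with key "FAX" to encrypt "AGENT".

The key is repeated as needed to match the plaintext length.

Step 1: Repeat key to match plaintext length:
  Plaintext: AGENT
  Key:       FAXFA
Step 2: Encrypt each letter:
  A(0) + F(5) = (0+5) mod 26 = 5 = F
  G(6) + A(0) = (6+0) mod 26 = 6 = G
  E(4) + X(23) = (4+23) mod 26 = 1 = B
  N(13) + F(5) = (13+5) mod 26 = 18 = S
  T(19) + A(0) = (19+0) mod 26 = 19 = T
Ciphertext: FGBST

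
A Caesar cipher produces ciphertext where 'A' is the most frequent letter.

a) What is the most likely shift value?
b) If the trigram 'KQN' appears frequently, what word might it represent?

Step 1: In English, 'E' is the most frequent letter (12.7%).
Step 2: The most frequent ciphertext letter is 'A' (position 0).
Step 3: Shift = (0 - 4) mod 26 = 22.
Step 4: Decrypt 'KQN' by shifting back 22:
  K -> O
  Q -> U
  N -> R
Step 5: 'KQN' decrypts to 'OUR'.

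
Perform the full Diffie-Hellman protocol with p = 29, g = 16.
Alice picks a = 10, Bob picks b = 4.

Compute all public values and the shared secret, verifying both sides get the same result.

Step 1: A = g^a mod p = 16^10 mod 29 = 7.
Step 2: B = g^b mod p = 16^4 mod 29 = 25.
Step 3: Alice computes s = B^a mod p = 25^10 mod 29 = 23.
Step 4: Bob computes s = A^b mod p = 7^4 mod 29 = 23.
Both sides agree: shared secret = 23.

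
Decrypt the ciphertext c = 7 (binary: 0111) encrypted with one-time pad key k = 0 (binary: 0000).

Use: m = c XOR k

Step 1: XOR ciphertext with key:
  Ciphertext: 0111
  Key:        0000
  XOR:        0111
Step 2: Plaintext = 0111 = 7 in decimal.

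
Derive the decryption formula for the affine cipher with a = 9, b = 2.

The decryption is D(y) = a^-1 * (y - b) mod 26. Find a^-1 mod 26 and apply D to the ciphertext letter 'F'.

Step 1: Find a^-1, the modular inverse of 9 mod 26.
Step 2: We need 9 * a^-1 = 1 (mod 26).
Step 3: 9 * 3 = 27 = 1 * 26 + 1, so a^-1 = 3.
Step 4: D(y) = 3(y - 2) mod 26.
Step 5: Apply to 'F' (y = 5): D(5) = 3 * (5 - 2) mod 26 = 3 * 3 mod 26 = 9 -> 'J'.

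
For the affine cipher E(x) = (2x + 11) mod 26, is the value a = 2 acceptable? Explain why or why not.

Step 1: Compute gcd(2, 26).
Step 2: gcd(2, 26) = 2.
Since gcd = 2 != 1, 2 shares a common factor with 26, so it cannot be used.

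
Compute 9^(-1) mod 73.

Step 1: We need x such that 9 * x = 1 (mod 73).
Step 2: Using the extended Euclidean algorithm or trial:
  9 * 65 = 585 = 8 * 73 + 1.
Step 3: Since 585 mod 73 = 1, the inverse is x = 65.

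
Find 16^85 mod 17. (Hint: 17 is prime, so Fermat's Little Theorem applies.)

Step 1: Since 17 is prime, by Fermat's Little Theorem: 16^16 = 1 (mod 17).
Step 2: Reduce exponent: 85 mod 16 = 5.
Step 3: So 16^85 = 16^5 (mod 17).
Step 4: 16^5 mod 17 = 16.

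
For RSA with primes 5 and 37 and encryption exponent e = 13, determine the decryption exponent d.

Step 1: n = 5 * 37 = 185.
Step 2: phi(n) = 4 * 36 = 144.
Step 3: Find d such that 13 * d = 1 (mod 144).
Step 4: d = 13^(-1) mod 144 = 133.
Verification: 13 * 133 = 1729 = 12 * 144 + 1.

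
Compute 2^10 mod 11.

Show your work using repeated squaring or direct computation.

Step 1: Compute 2^10 mod 11 step by step, reducing modulo 11 at each step.
  2^1 mod 11 = 2
  2^2 mod 11 = (2 * 2) mod 11 = 4
  2^3 mod 11 = (4 * 2) mod 11 = 8
  2^4 mod 11 = (8 * 2) mod 11 = 5
  2^5 mod 11 = (5 * 2) mod 11 = 10
  2^6 mod 11 = (10 * 2) mod 11 = 9
  2^7 mod 11 = (9 * 2) mod 11 = 7
  2^8 mod 11 = (7 * 2) mod 11 = 3
  2^9 mod 11 = (3 * 2) mod 11 = 6
  2^10 mod 11 = (6 * 2) mod 11 = 1
Step 2: Result = 1.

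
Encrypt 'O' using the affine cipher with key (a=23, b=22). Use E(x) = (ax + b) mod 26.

Step 1: Convert 'O' to number: x = 14.
Step 2: E(14) = (23 * 14 + 22) mod 26 = 344 mod 26 = 6.
Step 3: Convert 6 back to letter: G.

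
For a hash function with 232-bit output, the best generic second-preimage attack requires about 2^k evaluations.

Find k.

Step 1: The hash has a 232-bit output.
Step 2: Second-preimage resistance means: given a specific input x, it should be infeasible to find a different y with h(y) = h(x).
With a 232-bit output, a generic search for a second preimage costs about 2^232 evaluations (each trial matches the fixed target with probability 2^-232).
Step 3: Security level = 232 bits.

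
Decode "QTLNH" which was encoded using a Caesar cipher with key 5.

Step 1: Reverse the shift by subtracting 5 from each letter position.
  Q (position 16) -> position (16-5) mod 26 = 11 -> L
  T (position 19) -> position (19-5) mod 26 = 14 -> O
  L (position 11) -> position (11-5) mod 26 = 6 -> G
  N (position 13) -> position (13-5) mod 26 = 8 -> I
  H (position 7) -> position (7-5) mod 26 = 2 -> C
Decrypted message: LOGIC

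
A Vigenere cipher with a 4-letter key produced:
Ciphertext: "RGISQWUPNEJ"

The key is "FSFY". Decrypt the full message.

Step 1: Key 'FSFY' has length 4. Extended key: FSFYFSFYFSF
Step 2: Decrypt each position:
  R(17) - F(5) = 12 = M
  G(6) - S(18) = 14 = O
  I(8) - F(5) = 3 = D
  S(18) - Y(24) = 20 = U
  Q(16) - F(5) = 11 = L
  W(22) - S(18) = 4 = E
  U(20) - F(5) = 15 = P
  P(15) - Y(24) = 17 = R
  N(13) - F(5) = 8 = I
  E(4) - S(18) = 12 = M
  J(9) - F(5) = 4 = E
Plaintext: MODULEPRIME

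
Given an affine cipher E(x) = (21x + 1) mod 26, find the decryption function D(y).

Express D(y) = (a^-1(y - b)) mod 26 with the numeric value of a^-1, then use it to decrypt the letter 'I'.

Step 1: Find a^-1, the modular inverse of 21 mod 26.
Step 2: We need 21 * a^-1 = 1 (mod 26).
Step 3: 21 * 5 = 105 = 4 * 26 + 1, so a^-1 = 5.
Step 4: D(y) = 5(y - 1) mod 26.
Step 5: Apply to 'I' (y = 8): D(8) = 5 * (8 - 1) mod 26 = 5 * 7 mod 26 = 9 -> 'J'.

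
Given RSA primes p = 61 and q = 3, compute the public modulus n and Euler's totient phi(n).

Step 1: n = p * q = 61 * 3 = 183.
Step 2: phi(n) = (p-1)(q-1) = 60 * 2 = 120.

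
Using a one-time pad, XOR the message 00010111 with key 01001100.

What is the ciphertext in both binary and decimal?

Step 1: Write out the XOR operation bit by bit:
  Message: 00010111
  Key:     01001100
  XOR:     01011011
Step 2: Convert to decimal: 01011011 = 91.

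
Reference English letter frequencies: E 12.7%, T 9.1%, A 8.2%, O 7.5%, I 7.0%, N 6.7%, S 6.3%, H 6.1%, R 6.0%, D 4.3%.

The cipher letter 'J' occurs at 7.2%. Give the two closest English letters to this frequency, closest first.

Step 1: Observed frequency of 'J' is 7.2%.
Step 2: Compute distances to each reference frequency and sort:
  I (7.0%): difference = 0.2% <-- BEST
  O (7.5%): difference = 0.3% <-- RUNNER-UP
  N (6.7%): difference = 0.5%
  S (6.3%): difference = 0.9%
  A (8.2%): difference = 1.0%
Step 3: Most likely is 'I' (7.0%, diff 0.2%); second most likely is 'O' (7.5%, diff 0.3%).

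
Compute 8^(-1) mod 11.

Step 1: We need x such that 8 * x = 1 (mod 11).
Step 2: Using the extended Euclidean algorithm or trial:
  8 * 7 = 56 = 5 * 11 + 1.
Step 3: Since 56 mod 11 = 1, the inverse is x = 7.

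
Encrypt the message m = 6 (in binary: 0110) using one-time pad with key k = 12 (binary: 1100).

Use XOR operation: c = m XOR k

Step 1: Write out the XOR operation bit by bit:
  Message: 0110
  Key:     1100
  XOR:     1010
Step 2: Convert to decimal: 1010 = 10.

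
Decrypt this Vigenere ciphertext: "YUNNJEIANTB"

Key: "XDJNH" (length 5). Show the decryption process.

Step 1: Key 'XDJNH' has length 5. Extended key: XDJNHXDJNHX
Step 2: Decrypt each position:
  Y(24) - X(23) = 1 = B
  U(20) - D(3) = 17 = R
  N(13) - J(9) = 4 = E
  N(13) - N(13) = 0 = A
  J(9) - H(7) = 2 = C
  E(4) - X(23) = 7 = H
  I(8) - D(3) = 5 = F
  A(0) - J(9) = 17 = R
  N(13) - N(13) = 0 = A
  T(19) - H(7) = 12 = M
  B(1) - X(23) = 4 = E
Plaintext: BREACHFRAME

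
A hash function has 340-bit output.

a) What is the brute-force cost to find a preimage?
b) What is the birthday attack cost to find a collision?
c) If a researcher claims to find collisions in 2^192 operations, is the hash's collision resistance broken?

Step 1: Preimage resistance requires brute-force of 2^340 operations.
Step 2: Collision resistance (birthday bound) = 2^(340/2) = 2^170.
Step 3: The claimed attack costs 2^192 operations.
Step 4: Since 2^192 >= 2^170, the claimed attack is no faster than the generic birthday attack, so this does not break collision resistance.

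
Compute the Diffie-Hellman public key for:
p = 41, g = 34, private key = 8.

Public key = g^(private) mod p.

Step 1: A = g^a mod p = 34^8 mod 41.
  34^1 mod 41 = 34
  34^2 mod 41 = (34 * 34) mod 41 = 8
  34^3 mod 41 = (8 * 34) mod 41 = 26
  34^4 mod 41 = (26 * 34) mod 41 = 23
  34^5 mod 41 = (23 * 34) mod 41 = 3
  34^6 mod 41 = (3 * 34) mod 41 = 20
  34^7 mod 41 = (20 * 34) mod 41 = 24
  34^8 mod 41 = (24 * 34) mod 41 = 37
Result: A = 37.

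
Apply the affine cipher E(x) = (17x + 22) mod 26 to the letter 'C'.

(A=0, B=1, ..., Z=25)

Step 1: Convert 'C' to number: x = 2.
Step 2: E(2) = (17 * 2 + 22) mod 26 = 56 mod 26 = 4.
Step 3: Convert 4 back to letter: E.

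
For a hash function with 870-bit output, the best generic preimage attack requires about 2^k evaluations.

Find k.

Step 1: The hash has a 870-bit output.
Step 2: Preimage resistance means: given a digest h(x), it should be infeasible to find any input that hashes to it.
With a 870-bit output there are 2^870 possible digests, so a generic brute-force preimage search costs about 2^870 evaluations.
Step 3: Security level = 870 bits.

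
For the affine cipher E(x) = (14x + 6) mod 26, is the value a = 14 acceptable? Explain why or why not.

Step 1: Compute gcd(14, 26).
Step 2: gcd(14, 26) = 2.
Since gcd = 2 != 1, 14 shares a common factor with 26, so it cannot be used.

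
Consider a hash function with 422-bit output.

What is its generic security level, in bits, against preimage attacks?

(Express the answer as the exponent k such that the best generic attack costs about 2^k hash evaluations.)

Step 1: The hash has a 422-bit output.
Step 2: Preimage resistance means: given a digest h(x), it should be infeasible to find any input that hashes to it.
With a 422-bit output there are 2^422 possible digests, so a generic brute-force preimage search costs about 2^422 evaluations.
Step 3: Security level = 422 bits.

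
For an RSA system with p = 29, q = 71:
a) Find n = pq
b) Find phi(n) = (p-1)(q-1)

Step 1: n = p * q = 29 * 71 = 2059.
Step 2: phi(n) = (p-1)(q-1) = 28 * 70 = 1960.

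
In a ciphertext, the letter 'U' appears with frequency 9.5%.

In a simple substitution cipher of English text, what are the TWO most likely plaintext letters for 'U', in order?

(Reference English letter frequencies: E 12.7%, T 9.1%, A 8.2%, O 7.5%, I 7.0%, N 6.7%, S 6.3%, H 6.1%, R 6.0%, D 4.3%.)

Step 1: Observed frequency of 'U' is 9.5%.
Step 2: Compute distances to each reference frequency and sort:
  T (9.1%): difference = 0.4% <-- BEST
  A (8.2%): difference = 1.3% <-- RUNNER-UP
  O (7.5%): difference = 2.0%
  I (7.0%): difference = 2.5%
  N (6.7%): difference = 2.8%
Step 3: Most likely is 'T' (9.1%, diff 0.4%); second most likely is 'A' (8.2%, diff 1.3%).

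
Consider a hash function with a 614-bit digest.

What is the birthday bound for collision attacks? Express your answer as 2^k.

Step 1: The birthday paradox gives collision probability ~50% after sqrt(2^n) = 2^(n/2) hashes.
Step 2: For 614-bit output: 2^(614/2) = 2^307.
Step 3: Approximately 2^307 hash computations needed.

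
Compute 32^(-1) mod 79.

Step 1: We need x such that 32 * x = 1 (mod 79).
Step 2: Using the extended Euclidean algorithm or trial:
  32 * 42 = 1344 = 17 * 79 + 1.
Step 3: Since 1344 mod 79 = 1, the inverse is x = 42.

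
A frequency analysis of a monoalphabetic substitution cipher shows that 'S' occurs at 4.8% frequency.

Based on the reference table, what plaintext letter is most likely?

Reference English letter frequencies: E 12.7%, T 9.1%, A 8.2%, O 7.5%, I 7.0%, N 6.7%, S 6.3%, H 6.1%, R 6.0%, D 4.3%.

Step 1: The observed frequency is 4.8%.
Step 2: Compare with English frequencies:
  E: 12.7% (difference: 7.9%)
  T: 9.1% (difference: 4.3%)
  A: 8.2% (difference: 3.4%)
  O: 7.5% (difference: 2.7%)
  I: 7.0% (difference: 2.2%)
  N: 6.7% (difference: 1.9%)
  S: 6.3% (difference: 1.5%)
  H: 6.1% (difference: 1.3%)
  R: 6.0% (difference: 1.2%)
  D: 4.3% (difference: 0.5%) <-- closest
Step 3: 'S' most likely represents 'D' (frequency 4.3%).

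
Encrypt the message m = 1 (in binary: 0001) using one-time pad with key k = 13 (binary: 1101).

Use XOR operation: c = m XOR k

Step 1: Write out the XOR operation bit by bit:
  Message: 0001
  Key:     1101
  XOR:     1100
Step 2: Convert to decimal: 1100 = 12.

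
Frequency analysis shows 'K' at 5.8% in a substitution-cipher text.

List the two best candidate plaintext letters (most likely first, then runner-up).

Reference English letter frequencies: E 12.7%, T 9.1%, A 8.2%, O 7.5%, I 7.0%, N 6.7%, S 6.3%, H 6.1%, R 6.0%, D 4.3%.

Step 1: Observed frequency of 'K' is 5.8%.
Step 2: Compute distances to each reference frequency and sort:
  R (6.0%): difference = 0.2% <-- BEST
  H (6.1%): difference = 0.3% <-- RUNNER-UP
  S (6.3%): difference = 0.5%
  N (6.7%): difference = 0.9%
  I (7.0%): difference = 1.2%
Step 3: Most likely is 'R' (6.0%, diff 0.2%); second most likely is 'H' (6.1%, diff 0.3%).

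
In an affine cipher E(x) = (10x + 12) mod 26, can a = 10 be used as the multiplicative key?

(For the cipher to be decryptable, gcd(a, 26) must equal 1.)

Step 1: Compute gcd(10, 26).
Step 2: gcd(10, 26) = 2.
Since gcd = 2 != 1, 10 shares a common factor with 26, so it cannot be used.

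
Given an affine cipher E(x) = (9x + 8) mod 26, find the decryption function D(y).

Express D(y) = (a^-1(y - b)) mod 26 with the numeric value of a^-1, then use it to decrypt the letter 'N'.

Step 1: Find a^-1, the modular inverse of 9 mod 26.
Step 2: We need 9 * a^-1 = 1 (mod 26).
Step 3: 9 * 3 = 27 = 1 * 26 + 1, so a^-1 = 3.
Step 4: D(y) = 3(y - 8) mod 26.
Step 5: Apply to 'N' (y = 13): D(13) = 3 * (13 - 8) mod 26 = 3 * 5 mod 26 = 15 -> 'P'.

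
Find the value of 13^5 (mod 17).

Step 1: Compute 13^5 mod 17 step by step, reducing modulo 17 at each step.
  13^1 mod 17 = 13
  13^2 mod 17 = (13 * 13) mod 17 = 16
  13^3 mod 17 = (16 * 13) mod 17 = 4
  13^4 mod 17 = (4 * 13) mod 17 = 1
  13^5 mod 17 = (1 * 13) mod 17 = 13
Step 2: Result = 13.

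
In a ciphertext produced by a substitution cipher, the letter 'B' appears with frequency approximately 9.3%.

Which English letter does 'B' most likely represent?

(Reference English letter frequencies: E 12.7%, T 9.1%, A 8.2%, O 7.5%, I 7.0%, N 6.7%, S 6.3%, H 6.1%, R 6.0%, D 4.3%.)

Step 1: The observed frequency is 9.3%.
Step 2: Compare with English frequencies:
  E: 12.7% (difference: 3.4%)
  T: 9.1% (difference: 0.2%) <-- closest
  A: 8.2% (difference: 1.1%)
  O: 7.5% (difference: 1.8%)
  I: 7.0% (difference: 2.3%)
  N: 6.7% (difference: 2.6%)
  S: 6.3% (difference: 3.0%)
  H: 6.1% (difference: 3.2%)
  R: 6.0% (difference: 3.3%)
  D: 4.3% (difference: 5.0%)
Step 3: 'B' most likely represents 'T' (frequency 9.1%).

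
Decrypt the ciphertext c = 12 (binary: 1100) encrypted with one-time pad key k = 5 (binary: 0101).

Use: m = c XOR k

Step 1: XOR ciphertext with key:
  Ciphertext: 1100
  Key:        0101
  XOR:        1001
Step 2: Plaintext = 1001 = 9 in decimal.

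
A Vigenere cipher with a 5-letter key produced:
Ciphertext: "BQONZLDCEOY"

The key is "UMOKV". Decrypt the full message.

Step 1: Key 'UMOKV' has length 5. Extended key: UMOKVUMOKVU
Step 2: Decrypt each position:
  B(1) - U(20) = 7 = H
  Q(16) - M(12) = 4 = E
  O(14) - O(14) = 0 = A
  N(13) - K(10) = 3 = D
  Z(25) - V(21) = 4 = E
  L(11) - U(20) = 17 = R
  D(3) - M(12) = 17 = R
  C(2) - O(14) = 14 = O
  E(4) - K(10) = 20 = U
  O(14) - V(21) = 19 = T
  Y(24) - U(20) = 4 = E
Plaintext: HEADERROUTE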